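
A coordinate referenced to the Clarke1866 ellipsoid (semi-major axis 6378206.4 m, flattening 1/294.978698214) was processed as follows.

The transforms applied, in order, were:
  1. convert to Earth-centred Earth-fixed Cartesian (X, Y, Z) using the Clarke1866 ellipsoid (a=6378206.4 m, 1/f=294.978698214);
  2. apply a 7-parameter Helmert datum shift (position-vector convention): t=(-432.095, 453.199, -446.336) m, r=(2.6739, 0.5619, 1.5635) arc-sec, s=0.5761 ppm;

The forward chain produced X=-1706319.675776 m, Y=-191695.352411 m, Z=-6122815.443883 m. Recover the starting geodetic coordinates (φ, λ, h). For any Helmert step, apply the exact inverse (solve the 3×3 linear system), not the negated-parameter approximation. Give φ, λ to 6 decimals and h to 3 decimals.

φ=-74.437757°, λ=-173.571119°, h=332.480 m

start: X=-1706319.6758, Y=-191695.3524, Z=-6122815.4439 m
→ Helmert⁻¹: X=-1705871.3767, Y=-192214.8770, Z=-6122367.7361
→ geod (Bowring, a=6378206.400): φ=-74.43775700°, λ=-173.57111900°, h=332.4800 m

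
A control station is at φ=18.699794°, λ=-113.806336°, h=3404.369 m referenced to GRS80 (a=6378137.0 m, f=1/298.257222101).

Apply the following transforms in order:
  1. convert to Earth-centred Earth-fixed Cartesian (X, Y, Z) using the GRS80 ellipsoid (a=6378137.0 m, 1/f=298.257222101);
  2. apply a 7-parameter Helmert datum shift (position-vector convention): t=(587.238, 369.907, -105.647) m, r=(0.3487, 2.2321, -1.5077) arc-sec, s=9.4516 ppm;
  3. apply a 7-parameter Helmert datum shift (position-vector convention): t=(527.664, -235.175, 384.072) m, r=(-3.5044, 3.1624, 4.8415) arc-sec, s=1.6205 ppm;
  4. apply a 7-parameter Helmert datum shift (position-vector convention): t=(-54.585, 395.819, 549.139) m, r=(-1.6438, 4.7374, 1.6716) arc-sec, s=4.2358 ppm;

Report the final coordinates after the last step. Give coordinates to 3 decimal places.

X=-2439491.683 m, Y=-5531827.267 m, Z=2034100.526 m

start: φ=18.699794°, λ=-113.806336°, h=3404.369 m
→ ECEF (a=6378137.000, f=1/298.257222101): X=-2440748.7577, Y=-5532261.2325, Z=2032993.2619
→ Helmert 7p (PV): X=-2440203.0270, Y=-5531929.2103, Z=2032923.8902
→ Helmert 7p (PV): X=-2439518.3019, Y=-5532196.0879, Z=2033442.6558
→ Helmert 7p (PV): X=-2439491.6829, Y=-5531827.2671, Z=2034100.5264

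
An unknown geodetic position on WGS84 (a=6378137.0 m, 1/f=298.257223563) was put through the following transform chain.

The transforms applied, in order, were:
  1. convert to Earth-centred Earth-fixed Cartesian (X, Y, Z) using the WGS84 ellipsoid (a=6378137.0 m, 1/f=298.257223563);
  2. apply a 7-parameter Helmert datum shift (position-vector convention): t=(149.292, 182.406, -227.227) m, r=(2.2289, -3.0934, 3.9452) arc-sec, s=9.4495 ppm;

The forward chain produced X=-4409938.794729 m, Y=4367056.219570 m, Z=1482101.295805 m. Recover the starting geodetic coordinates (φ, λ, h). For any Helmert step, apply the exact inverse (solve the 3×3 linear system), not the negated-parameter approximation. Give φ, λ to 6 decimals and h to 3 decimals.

φ=13.520302°, λ=135.280754°, h=3852.656 m

start: X=-4409938.7947, Y=4367056.2196, Z=1482101.2958 m
→ Helmert⁻¹: X=-4409940.6573, Y=4366932.9157, Z=1482333.4634
→ geod (Bowring, a=6378137.000): φ=13.52030200°, λ=135.28075400°, h=3852.6560 m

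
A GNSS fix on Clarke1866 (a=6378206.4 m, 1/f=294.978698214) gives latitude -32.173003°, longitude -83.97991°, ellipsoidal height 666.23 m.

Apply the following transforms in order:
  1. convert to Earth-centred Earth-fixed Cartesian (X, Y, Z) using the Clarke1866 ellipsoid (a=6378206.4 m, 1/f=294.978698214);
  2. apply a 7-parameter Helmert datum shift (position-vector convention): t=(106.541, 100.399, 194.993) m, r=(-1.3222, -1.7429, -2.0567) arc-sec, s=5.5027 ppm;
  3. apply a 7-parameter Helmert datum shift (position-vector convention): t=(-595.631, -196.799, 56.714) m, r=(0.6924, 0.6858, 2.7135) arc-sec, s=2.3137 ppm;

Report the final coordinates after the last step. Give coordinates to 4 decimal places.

X=566363.4160 m, Y=-5374889.2587 m, Z=-3376615.0086 m

start: φ=-32.173003°, λ=-83.979910°, h=666.230 m
→ ECEF (a=6378206.400, f=1/294.978698214): X=566813.6543, Y=-5374742.3421, Z=-3376859.6371
→ Helmert 7p (PV): X=566898.2556, Y=-5374698.8170, Z=-3376643.9831
→ Helmert 7p (PV): X=566363.4160, Y=-5374889.2587, Z=-3376615.0086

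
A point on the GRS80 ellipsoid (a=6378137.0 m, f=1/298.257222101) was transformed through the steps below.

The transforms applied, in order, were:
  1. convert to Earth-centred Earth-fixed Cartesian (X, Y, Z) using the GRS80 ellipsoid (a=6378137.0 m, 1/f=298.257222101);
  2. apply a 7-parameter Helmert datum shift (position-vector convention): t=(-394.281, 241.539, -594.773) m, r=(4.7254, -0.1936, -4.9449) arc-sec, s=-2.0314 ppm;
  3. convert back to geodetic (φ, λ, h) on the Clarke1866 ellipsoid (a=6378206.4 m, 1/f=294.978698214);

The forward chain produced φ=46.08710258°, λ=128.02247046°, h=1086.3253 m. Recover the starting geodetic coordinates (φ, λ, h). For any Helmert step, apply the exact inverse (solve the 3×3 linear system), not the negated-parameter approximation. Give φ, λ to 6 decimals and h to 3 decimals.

start: φ=46.087103°, λ=128.022470°, h=1086.325 m
→ ECEF (a=6378206.400, f=1/294.978698214): X=-2730127.7186, Y=3491580.7414, Z=4572546.5427
→ Helmert⁻¹: X=-2729818.3914, Y=3491385.6176, Z=4573073.1823
→ geod (Bowring, a=6378137.000): φ=46.09048000°, λ=128.02087400°, h=1173.0980 m

φ=46.090480°, λ=128.020874°, h=1173.098 m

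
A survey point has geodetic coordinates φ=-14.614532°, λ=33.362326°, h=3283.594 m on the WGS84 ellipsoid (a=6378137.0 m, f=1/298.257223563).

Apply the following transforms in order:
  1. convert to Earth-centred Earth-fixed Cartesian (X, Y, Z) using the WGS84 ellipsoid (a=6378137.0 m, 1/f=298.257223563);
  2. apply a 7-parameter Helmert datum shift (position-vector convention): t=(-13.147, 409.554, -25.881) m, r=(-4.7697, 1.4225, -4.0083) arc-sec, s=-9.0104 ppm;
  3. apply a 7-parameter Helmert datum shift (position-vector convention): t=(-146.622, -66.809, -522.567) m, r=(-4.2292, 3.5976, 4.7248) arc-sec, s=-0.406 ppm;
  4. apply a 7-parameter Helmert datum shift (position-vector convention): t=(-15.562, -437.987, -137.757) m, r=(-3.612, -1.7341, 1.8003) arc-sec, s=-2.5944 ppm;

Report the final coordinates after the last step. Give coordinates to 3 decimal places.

start: φ=-14.614532°, λ=33.362326°, h=3283.594 m
→ ECEF (a=6378137.000, f=1/298.257223563): X=5158477.4420, Y=3396524.6741, Z=-1599694.2925
→ Helmert 7p (PV): X=5158472.7863, Y=3396766.3901, Z=-1599819.8757
→ Helmert 7p (PV): X=5158218.3585, Y=3396783.5622, Z=-1600501.4118
→ Helmert 7p (PV): X=5158173.2223, Y=3396353.7568, Z=-1600651.1331

X=5158173.222 m, Y=3396353.757 m, Z=-1600651.133 m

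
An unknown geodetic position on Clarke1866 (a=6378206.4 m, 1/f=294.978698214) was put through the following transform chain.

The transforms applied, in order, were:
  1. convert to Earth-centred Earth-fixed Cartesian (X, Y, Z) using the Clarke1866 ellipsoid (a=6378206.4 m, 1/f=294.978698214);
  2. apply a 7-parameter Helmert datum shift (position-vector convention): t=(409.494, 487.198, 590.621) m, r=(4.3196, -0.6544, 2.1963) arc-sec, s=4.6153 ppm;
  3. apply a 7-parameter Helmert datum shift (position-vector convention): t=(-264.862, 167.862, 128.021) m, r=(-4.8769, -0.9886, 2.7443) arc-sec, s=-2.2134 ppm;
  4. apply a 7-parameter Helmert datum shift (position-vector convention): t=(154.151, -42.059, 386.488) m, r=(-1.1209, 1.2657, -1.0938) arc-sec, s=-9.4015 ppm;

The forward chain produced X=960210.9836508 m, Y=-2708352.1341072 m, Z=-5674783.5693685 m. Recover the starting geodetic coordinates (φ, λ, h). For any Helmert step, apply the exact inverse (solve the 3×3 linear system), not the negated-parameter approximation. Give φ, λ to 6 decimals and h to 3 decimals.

start: X=960210.9837, Y=-2708352.1341, Z=-5674783.5694 m
→ Helmert⁻¹: X=960115.0454, Y=-2708299.6054, Z=-5675232.2391
→ Helmert⁻¹: X=960318.7975, Y=-2708352.0496, Z=-5675441.4606
→ Helmert⁻¹: X=959858.0208, Y=-2708955.8320, Z=-5675952.1994
→ geod (Bowring, a=6378206.400): φ=-63.30140800°, λ=-70.48935500°, h=1112.6900 m

φ=-63.301408°, λ=-70.489355°, h=1112.690 m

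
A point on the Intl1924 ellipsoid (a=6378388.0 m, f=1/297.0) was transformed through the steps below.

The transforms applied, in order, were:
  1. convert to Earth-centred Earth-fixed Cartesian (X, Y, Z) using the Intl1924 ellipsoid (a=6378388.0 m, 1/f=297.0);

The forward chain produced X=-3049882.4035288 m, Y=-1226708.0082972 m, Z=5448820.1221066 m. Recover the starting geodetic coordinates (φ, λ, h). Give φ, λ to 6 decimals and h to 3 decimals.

φ=59.067564°, λ=-158.089276°, h=1043.591 m

start: X=-3049882.4035, Y=-1226708.0083, Z=5448820.1221 m
→ geod (Bowring, a=6378388.000): φ=59.06756400°, λ=-158.08927600°, h=1043.5910 m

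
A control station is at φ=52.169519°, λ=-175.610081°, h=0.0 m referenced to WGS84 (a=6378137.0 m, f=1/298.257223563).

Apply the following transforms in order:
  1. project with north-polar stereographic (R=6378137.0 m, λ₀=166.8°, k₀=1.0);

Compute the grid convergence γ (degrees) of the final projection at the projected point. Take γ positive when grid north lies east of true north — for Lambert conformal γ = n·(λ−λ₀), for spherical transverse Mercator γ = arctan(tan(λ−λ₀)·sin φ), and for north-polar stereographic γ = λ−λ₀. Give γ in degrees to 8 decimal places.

17.58991900

start: φ=52.169519°, λ=-175.610081°, h=0.000 m
→ into stereo (λ₀=166.8°): φ=52.16951900°, λ−λ₀=17.58991900°
convergence γ = 17.58991900°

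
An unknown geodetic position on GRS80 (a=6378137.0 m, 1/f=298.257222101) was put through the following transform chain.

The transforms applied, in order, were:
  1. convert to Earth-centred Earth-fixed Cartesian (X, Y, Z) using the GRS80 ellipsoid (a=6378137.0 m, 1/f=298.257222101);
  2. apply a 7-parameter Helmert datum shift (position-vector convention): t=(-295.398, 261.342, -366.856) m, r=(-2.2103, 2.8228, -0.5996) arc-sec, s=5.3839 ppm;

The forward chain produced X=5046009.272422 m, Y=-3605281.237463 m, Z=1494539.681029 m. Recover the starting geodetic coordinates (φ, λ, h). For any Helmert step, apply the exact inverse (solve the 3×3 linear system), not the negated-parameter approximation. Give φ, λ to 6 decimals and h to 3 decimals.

start: X=5046009.2724, Y=-3605281.2375, Z=1494539.6810 m
→ Helmert⁻¹: X=5046267.5242, Y=-3605524.5179, Z=1494928.9122
→ geod (Bowring, a=6378137.000): φ=13.63997900°, λ=-35.54555400°, h=2653.7530 m

φ=13.639979°, λ=-35.545554°, h=2653.753 m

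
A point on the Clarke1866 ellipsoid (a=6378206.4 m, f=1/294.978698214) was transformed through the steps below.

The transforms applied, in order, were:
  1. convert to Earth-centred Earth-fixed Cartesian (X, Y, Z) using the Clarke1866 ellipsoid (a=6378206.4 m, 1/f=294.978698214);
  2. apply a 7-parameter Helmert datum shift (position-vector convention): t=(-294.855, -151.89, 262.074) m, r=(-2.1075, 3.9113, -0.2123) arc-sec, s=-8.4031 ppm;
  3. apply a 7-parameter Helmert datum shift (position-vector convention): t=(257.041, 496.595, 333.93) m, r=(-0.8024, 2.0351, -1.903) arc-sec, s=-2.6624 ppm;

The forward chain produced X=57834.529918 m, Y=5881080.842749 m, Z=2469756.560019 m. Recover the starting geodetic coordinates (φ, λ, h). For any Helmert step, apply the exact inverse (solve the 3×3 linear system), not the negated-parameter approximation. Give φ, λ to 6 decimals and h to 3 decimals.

start: X=57834.5299, Y=5881080.8427, Z=2469756.5600 m
→ Helmert⁻¹: X=57499.0231, Y=5880590.8282, Z=2469452.6483
→ Helmert⁻¹: X=57741.4873, Y=5880766.9649, Z=2469272.5047
→ geod (Bowring, a=6378206.400): φ=22.91519300°, λ=89.43744800°, h=3454.0480 m

φ=22.915193°, λ=89.437448°, h=3454.048 m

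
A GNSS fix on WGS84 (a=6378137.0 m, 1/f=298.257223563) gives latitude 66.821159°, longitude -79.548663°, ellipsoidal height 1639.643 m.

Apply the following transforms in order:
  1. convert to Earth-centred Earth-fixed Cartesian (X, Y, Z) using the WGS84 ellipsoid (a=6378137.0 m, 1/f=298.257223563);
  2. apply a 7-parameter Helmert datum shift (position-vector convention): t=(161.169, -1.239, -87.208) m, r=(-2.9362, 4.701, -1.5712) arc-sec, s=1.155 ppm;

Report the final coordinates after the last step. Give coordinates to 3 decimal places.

start: φ=66.821159°, λ=-79.548663°, h=1639.643 m
→ ECEF (a=6378137.000, f=1/298.257223563): X=456807.2911, Y=-2476448.0696, Z=5842099.0798
→ Helmert 7p (PV): X=457083.2716, Y=-2476372.4856, Z=5842043.4608

X=457083.272 m, Y=-2476372.486 m, Z=5842043.461 m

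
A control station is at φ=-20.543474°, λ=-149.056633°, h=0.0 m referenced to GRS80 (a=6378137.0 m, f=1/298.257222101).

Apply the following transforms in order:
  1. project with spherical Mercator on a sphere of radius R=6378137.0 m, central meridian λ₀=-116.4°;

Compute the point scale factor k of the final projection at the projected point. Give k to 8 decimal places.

start: φ=-20.543474°, λ=-149.056633°, h=0.000 m
→ into merc (λ₀=-116.4°): φ=-20.54347400°, λ−λ₀=-32.65663300°
scale k = 1.06791263

1.06791263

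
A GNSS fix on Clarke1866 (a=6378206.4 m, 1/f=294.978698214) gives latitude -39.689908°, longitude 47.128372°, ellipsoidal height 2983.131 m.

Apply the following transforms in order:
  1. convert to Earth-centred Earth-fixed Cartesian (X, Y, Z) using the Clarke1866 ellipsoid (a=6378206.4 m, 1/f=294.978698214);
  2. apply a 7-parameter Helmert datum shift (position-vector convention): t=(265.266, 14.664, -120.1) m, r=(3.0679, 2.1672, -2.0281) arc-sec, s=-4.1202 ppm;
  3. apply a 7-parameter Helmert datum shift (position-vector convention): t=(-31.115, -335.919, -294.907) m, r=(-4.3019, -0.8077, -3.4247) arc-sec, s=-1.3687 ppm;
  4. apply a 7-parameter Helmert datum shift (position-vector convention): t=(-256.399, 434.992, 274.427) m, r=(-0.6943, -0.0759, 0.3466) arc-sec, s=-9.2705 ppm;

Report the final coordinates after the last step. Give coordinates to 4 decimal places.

X=3345442.7997 m, Y=3603650.2417 m, Z=-4053393.9113 m

start: φ=-39.689908°, λ=47.128372°, h=2983.131 m
→ ECEF (a=6378206.400, f=1/294.978698214): X=3345450.4377, Y=3603710.4068, Z=-4053258.6525
→ Helmert 7p (PV): X=3345694.7662, Y=3603737.6151, Z=-4053343.6024
→ Helmert 7p (PV): X=3345734.7784, Y=3603256.6765, Z=-4053695.0206
→ Helmert 7p (PV): X=3345442.7997, Y=3603650.2417, Z=-4053393.9113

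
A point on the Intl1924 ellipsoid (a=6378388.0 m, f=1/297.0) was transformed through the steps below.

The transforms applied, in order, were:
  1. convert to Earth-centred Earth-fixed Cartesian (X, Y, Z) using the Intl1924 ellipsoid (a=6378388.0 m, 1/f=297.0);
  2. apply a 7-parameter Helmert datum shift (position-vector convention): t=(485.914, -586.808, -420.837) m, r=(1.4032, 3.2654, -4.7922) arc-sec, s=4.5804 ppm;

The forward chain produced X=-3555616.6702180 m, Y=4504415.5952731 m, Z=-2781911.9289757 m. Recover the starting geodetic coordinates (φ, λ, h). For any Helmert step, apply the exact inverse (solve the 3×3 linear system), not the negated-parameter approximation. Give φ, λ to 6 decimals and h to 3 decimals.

start: X=-3555616.6702, Y=4504415.5953, Z=-2781911.9290 m
→ Helmert⁻¹: X=-3556146.9236, Y=4504880.2251, Z=-2781565.2957
→ geod (Bowring, a=6378388.000): φ=-26.00897700°, λ=128.28751900°, h=3584.1660 m

φ=-26.008977°, λ=128.287519°, h=3584.166 m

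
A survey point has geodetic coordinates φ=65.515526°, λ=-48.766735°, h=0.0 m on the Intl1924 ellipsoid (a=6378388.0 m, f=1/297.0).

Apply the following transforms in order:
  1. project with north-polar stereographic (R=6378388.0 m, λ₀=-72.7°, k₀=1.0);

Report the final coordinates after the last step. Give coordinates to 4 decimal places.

start: φ=65.515526°, λ=-48.766735°, h=0.000 m
→ stereo (R=6378388.0, λ₀=-72.7°): E=1122883.8356, N=-2529964.8077

E=1122883.8356 m, N=-2529964.8077 m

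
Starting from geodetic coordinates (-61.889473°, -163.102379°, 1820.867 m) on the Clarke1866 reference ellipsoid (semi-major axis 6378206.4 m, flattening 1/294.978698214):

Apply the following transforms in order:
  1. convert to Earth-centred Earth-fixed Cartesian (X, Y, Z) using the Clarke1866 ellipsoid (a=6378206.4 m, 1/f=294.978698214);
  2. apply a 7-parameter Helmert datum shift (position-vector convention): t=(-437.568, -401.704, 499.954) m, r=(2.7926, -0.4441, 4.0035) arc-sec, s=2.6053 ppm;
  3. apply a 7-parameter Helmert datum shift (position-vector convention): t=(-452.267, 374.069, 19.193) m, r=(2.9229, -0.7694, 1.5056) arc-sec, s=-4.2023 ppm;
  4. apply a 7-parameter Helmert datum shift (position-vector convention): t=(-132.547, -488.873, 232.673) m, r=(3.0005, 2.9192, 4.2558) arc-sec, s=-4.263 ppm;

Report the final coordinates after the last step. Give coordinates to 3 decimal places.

start: φ=-61.889473°, λ=-163.102379°, h=1820.867 m
→ ECEF (a=6378206.400, f=1/294.978698214): X=-2883917.3022, Y=-876070.2738, Z=-5604132.7614
→ Helmert 7p (PV): X=-2884333.3135, Y=-876454.3617, Z=-5603665.4782
→ Helmert 7p (PV): X=-2884746.1597, Y=-876018.2562, Z=-5603645.9157
→ Helmert 7p (PV): X=-2884927.6407, Y=-876481.3996, Z=-5603361.2709

X=-2884927.641 m, Y=-876481.400 m, Z=-5603361.271 m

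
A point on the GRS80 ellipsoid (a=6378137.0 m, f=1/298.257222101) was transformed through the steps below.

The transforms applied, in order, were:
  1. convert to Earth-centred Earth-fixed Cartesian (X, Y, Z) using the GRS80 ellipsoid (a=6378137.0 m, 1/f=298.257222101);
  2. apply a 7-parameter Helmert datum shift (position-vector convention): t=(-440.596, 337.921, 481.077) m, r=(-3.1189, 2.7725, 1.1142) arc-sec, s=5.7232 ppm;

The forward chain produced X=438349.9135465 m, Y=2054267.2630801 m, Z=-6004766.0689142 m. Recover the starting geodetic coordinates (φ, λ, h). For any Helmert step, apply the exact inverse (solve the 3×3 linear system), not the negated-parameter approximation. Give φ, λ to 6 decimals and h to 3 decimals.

start: X=438349.9135, Y=2054267.2631, Z=-6004766.0689 m
→ Helmert⁻¹: X=438879.8119, Y=2054006.0197, Z=-6005175.8194
→ geod (Bowring, a=6378137.000): φ=-70.84176900°, λ=77.93896700°, h=2821.0380 m

φ=-70.841769°, λ=77.938967°, h=2821.038 m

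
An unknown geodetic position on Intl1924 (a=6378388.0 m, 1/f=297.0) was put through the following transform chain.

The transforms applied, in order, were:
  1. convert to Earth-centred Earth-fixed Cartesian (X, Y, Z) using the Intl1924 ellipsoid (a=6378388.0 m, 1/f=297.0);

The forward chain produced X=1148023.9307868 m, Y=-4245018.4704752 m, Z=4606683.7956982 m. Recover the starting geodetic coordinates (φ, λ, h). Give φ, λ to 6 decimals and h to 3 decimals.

start: X=1148023.9308, Y=-4245018.4705, Z=4606683.7957 m
→ geod (Bowring, a=6378388.000): φ=46.52370200°, λ=-74.86691600°, h=1523.6620 m

φ=46.523702°, λ=-74.866916°, h=1523.662 m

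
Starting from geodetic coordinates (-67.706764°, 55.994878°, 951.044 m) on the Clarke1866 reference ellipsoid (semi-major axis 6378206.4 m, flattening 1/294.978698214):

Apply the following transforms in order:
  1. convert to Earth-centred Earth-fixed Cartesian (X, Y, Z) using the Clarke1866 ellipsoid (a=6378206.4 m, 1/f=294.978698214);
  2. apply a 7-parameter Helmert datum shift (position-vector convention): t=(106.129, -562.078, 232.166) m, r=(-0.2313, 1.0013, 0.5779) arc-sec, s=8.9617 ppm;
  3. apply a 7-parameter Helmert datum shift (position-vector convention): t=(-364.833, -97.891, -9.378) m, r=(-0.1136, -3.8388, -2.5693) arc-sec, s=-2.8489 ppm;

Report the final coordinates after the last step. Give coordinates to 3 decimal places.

X=1357165.548 m, Y=2011244.627 m, Z=-5879253.838 m

start: φ=-67.706764°, λ=55.994878°, h=951.044 m
→ ECEF (a=6378206.400, f=1/294.978698214): X=1357315.6601, Y=2011915.2329, Z=-5879455.9947
→ Helmert 7p (PV): X=1357399.7743, Y=2011368.3948, Z=-5879285.3638
→ Helmert 7p (PV): X=1357165.5477, Y=2011244.6274, Z=-5879253.8375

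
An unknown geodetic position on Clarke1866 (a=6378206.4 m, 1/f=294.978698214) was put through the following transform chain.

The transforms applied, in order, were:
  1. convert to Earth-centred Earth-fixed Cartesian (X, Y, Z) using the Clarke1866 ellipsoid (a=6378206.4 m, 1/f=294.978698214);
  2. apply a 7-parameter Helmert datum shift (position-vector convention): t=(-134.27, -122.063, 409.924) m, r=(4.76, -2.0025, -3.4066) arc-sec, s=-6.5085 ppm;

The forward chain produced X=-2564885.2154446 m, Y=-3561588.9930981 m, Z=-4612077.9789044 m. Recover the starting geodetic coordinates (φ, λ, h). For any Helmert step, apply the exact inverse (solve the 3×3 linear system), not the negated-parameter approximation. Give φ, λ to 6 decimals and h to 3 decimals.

φ=-46.616119°, λ=-125.757845°, h=80.562 m

start: X=-2564885.2154, Y=-3561588.9931, Z=-4612077.9789 m
→ Helmert⁻¹: X=-2564753.5945, Y=-3561638.9099, Z=-4612410.8314
→ geod (Bowring, a=6378206.400): φ=-46.61611900°, λ=-125.75784500°, h=80.5620 m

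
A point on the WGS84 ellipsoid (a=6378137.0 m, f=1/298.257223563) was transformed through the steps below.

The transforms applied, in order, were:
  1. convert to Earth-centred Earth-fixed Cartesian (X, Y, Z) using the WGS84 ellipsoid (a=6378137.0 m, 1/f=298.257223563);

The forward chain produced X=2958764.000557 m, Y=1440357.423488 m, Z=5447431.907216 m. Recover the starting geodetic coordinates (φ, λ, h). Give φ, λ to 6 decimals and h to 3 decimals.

start: X=2958764.0006, Y=1440357.4235, Z=5447431.9072 m
→ geod (Bowring, a=6378137.000): φ=59.03431700°, λ=25.95730600°, h=1781.7640 m

φ=59.034317°, λ=25.957306°, h=1781.764 m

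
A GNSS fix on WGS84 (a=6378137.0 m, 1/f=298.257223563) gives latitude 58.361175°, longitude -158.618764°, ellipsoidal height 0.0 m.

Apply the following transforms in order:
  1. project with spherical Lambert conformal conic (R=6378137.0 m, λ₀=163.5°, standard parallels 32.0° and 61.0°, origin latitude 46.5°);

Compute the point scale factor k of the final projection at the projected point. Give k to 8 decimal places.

start: φ=58.361175°, λ=-158.618764°, h=0.000 m
→ into lcc (λ₀=163.5°): φ=58.36117500°, λ−λ₀=37.88123600°
scale k = 0.98821843

0.98821843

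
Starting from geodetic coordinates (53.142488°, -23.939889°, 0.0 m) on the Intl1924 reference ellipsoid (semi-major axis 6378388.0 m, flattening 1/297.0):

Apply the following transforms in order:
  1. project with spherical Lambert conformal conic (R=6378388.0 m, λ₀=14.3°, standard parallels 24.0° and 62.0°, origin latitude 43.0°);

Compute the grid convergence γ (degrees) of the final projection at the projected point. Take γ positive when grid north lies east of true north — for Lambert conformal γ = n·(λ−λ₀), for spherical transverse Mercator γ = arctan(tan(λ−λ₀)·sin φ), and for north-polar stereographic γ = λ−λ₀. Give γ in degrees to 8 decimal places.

-26.59302062

start: φ=53.142488°, λ=-23.939889°, h=0.000 m
→ into lcc (λ₀=14.3°): φ=53.14248800°, λ−λ₀=-38.23988900°
convergence γ = -26.59302062°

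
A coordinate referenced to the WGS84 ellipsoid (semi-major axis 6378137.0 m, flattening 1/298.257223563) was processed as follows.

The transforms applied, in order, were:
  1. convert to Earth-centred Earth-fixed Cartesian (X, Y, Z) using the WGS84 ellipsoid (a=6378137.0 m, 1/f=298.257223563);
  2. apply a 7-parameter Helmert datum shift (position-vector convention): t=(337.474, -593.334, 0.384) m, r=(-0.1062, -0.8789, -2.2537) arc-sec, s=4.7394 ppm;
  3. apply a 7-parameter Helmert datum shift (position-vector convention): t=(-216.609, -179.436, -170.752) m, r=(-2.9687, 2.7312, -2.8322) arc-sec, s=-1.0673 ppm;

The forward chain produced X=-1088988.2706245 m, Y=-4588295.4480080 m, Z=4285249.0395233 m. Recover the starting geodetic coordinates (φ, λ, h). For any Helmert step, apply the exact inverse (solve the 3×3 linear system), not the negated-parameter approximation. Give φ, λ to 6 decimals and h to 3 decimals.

φ=42.457782°, λ=-103.354027°, h=3065.761 m

start: X=-1088988.2706, Y=-4588295.4480, Z=4285249.0395 m
→ Helmert⁻¹: X=-1088766.5669, Y=-4588197.5362, Z=4285343.9124
→ Helmert⁻¹: X=-1089030.4941, Y=-4587596.5652, Z=4285325.4969
→ geod (Bowring, a=6378137.000): φ=42.45778200°, λ=-103.35402700°, h=3065.7610 m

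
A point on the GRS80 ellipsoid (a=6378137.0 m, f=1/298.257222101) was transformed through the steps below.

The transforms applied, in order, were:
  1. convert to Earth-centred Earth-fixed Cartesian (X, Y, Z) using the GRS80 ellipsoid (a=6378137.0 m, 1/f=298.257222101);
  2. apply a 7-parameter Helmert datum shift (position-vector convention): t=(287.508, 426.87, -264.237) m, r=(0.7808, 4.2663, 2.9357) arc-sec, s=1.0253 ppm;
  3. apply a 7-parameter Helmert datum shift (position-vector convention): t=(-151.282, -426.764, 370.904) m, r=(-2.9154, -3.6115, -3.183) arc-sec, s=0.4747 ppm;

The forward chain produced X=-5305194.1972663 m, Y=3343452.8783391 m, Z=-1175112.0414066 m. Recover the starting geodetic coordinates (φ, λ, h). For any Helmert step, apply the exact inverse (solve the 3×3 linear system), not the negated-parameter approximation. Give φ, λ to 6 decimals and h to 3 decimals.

start: X=-5305194.1973, Y=3343452.8783, Z=-1175112.0414 m
→ Helmert⁻¹: X=-5305112.5765, Y=3343812.8011, Z=-1175342.2376
→ Helmert⁻¹: X=-5305322.7513, Y=3343453.5634, Z=-1175199.1854
→ geod (Bowring, a=6378137.000): φ=-10.68414600°, λ=147.78056700°, h=2735.0570 m

φ=-10.684146°, λ=147.780567°, h=2735.057 m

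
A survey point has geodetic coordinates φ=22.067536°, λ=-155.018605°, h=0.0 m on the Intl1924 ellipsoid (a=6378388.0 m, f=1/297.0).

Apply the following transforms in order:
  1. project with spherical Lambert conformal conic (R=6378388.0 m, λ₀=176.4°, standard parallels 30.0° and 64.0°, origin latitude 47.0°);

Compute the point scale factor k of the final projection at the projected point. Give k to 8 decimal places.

1.04793939

start: φ=22.067536°, λ=-155.018605°, h=0.000 m
→ into lcc (λ₀=176.4°): φ=22.06753600°, λ−λ₀=28.58139500°
scale k = 1.04793939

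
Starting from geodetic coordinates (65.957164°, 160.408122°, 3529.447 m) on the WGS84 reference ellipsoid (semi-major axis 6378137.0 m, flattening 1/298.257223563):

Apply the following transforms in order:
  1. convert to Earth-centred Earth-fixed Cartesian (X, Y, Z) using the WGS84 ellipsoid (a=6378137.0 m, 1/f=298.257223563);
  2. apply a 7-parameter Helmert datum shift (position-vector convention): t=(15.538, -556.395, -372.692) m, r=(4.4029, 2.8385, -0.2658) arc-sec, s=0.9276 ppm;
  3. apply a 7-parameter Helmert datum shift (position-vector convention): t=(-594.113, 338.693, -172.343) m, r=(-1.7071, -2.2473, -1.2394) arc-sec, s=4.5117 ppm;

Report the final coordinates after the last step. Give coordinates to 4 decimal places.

start: φ=65.957164°, λ=160.408122°, h=3529.447 m
→ ECEF (a=6378137.000, f=1/298.257223563): X=-2456350.5172, Y=874274.7429, Z=5805226.3773
→ Helmert 7p (PV): X=-2456256.2427, Y=873598.4065, Z=5804911.5353
→ Helmert 7p (PV): X=-2456919.4344, Y=874003.8433, Z=5804731.3906

X=-2456919.4344 m, Y=874003.8433 m, Z=5804731.3906 m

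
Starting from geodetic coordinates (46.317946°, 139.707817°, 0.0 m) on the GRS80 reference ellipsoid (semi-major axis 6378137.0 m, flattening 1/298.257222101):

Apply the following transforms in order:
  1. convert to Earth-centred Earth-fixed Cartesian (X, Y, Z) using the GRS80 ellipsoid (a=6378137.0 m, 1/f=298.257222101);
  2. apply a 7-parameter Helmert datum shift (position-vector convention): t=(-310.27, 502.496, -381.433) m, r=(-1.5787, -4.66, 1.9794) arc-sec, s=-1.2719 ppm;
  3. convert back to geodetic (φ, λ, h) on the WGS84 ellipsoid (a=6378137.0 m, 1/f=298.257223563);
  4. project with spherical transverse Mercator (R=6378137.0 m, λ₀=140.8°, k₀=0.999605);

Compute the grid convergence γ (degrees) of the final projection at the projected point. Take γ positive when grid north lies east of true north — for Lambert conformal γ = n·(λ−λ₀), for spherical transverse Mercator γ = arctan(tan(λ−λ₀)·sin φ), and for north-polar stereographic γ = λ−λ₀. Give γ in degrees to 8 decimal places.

-0.79073747

start: φ=46.317946°, λ=139.707817°, h=0.000 m
→ ECEF (a=6378137.000, f=1/298.257222101): X=-3365914.9461, Y=2853714.0565, Z=4589726.8716
→ Helmert 7p (PV): X=-3366352.0127, Y=2854215.7508, Z=4589241.7156
→ geod (Bowring, a=6378137.000): φ=46.31065199°, λ=139.70651847°, h=103.5187 m
→ into tm (λ₀=140.8°): φ=46.31065199°, λ−λ₀=-1.09348153°
convergence γ = -0.79073747°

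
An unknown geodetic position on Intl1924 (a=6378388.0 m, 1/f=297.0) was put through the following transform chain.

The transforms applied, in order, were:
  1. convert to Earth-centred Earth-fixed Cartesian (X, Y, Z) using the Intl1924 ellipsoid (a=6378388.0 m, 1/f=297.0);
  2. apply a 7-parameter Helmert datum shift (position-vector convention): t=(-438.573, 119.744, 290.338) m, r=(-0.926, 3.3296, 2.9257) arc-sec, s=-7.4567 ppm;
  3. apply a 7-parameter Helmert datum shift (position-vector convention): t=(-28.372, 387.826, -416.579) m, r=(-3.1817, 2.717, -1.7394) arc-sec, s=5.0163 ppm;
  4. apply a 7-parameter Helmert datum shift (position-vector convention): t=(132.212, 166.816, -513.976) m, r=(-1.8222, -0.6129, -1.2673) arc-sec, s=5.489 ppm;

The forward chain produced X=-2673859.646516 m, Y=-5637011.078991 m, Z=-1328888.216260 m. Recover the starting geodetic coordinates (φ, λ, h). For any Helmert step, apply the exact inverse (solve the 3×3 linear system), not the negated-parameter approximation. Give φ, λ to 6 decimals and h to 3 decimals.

start: X=-2673859.6465, Y=-5637011.0790, Z=-1328888.2163 m
→ Helmert⁻¹: X=-2673946.4934, Y=-5637151.6460, Z=-1328408.8036
→ Helmert⁻¹: X=-2673839.6737, Y=-5637513.2542, Z=-1328107.7443
→ Helmert⁻¹: X=-2673479.5561, Y=-5637631.1514, Z=-1328476.4535
→ geod (Bowring, a=6378388.000): φ=-12.09867600°, λ=-115.37126100°, h=1829.0010 m

φ=-12.098676°, λ=-115.371261°, h=1829.001 m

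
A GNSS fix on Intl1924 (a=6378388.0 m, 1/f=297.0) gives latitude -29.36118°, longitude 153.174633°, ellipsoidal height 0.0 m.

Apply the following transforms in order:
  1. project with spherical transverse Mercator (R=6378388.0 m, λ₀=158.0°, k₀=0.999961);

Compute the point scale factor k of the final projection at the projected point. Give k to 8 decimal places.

1.00265922

start: φ=-29.361180°, λ=153.174633°, h=0.000 m
→ into tm (λ₀=158.0°): φ=-29.36118000°, λ−λ₀=-4.82536700°
scale k = 1.00265922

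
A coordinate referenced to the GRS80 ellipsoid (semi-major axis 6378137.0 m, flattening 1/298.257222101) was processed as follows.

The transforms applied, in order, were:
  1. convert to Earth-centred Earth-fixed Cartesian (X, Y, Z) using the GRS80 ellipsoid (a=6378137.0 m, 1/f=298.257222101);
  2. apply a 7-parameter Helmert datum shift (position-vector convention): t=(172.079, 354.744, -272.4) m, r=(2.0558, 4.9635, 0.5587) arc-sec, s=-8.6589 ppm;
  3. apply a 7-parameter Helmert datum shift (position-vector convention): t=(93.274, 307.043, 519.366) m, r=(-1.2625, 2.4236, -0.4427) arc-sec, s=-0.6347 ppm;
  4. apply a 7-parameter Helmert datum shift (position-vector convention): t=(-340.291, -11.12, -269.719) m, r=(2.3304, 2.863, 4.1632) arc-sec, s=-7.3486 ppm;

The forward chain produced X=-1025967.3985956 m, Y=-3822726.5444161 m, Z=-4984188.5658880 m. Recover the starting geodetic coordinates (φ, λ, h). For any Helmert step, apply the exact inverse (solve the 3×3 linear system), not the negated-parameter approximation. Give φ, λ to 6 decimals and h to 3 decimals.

start: X=-1025967.3986, Y=-3822726.5444, Z=-4984188.5659 m
→ Helmert⁻¹: X=-1025642.6247, Y=-3822779.1238, Z=-4983926.5180
→ Helmert⁻¹: X=-1025669.7770, Y=-3823060.2858, Z=-4984484.4993
→ Helmert⁻¹: X=-1025741.1558, Y=-3823495.0352, Z=-4984241.8326
→ geod (Bowring, a=6378137.000): φ=-51.72920600°, λ=-105.01731800°, h=56.4300 m

φ=-51.729206°, λ=-105.017318°, h=56.430 m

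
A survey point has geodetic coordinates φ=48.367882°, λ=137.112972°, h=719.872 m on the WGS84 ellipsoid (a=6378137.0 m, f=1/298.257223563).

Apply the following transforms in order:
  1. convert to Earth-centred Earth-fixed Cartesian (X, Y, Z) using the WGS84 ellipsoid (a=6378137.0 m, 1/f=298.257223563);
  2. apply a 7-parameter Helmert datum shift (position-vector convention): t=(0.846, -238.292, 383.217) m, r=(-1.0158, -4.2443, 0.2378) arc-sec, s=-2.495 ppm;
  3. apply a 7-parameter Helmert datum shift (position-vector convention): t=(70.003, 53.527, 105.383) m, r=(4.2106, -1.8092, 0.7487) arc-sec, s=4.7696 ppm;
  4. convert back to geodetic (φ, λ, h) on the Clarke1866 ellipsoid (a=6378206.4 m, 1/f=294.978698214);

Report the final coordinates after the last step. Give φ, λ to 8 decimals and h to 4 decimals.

start: φ=48.367882°, λ=137.112972°, h=719.872 m
→ ECEF (a=6378137.000, f=1/298.257223563): X=-3110818.3313, Y=2889438.5778, Z=4744688.2124
→ Helmert 7p (PV): X=-3110910.6859, Y=2889212.8565, Z=4744981.3507
→ Helmert 7p (PV): X=-3110907.6277, Y=2889172.0094, Z=4745141.0581
→ geod (Bowring, a=6378206.400): φ=48.37349179°, λ=137.11642796°, h=1044.6321 m

φ=48.37349179°, λ=137.11642796°, h=1044.6321 m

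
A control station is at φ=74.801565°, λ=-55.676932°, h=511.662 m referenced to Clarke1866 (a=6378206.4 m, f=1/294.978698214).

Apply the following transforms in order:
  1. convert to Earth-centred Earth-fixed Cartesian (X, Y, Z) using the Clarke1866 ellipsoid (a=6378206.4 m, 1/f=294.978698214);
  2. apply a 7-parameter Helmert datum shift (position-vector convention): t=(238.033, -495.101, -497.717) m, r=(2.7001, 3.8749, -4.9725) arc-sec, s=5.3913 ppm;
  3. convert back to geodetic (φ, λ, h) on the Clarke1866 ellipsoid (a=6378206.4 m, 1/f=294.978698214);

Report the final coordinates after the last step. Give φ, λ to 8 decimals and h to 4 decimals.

φ=74.79448096°, λ=-55.67942893°, h=207.8315 m

start: φ=74.801565°, λ=-55.676932°, h=511.662 m
→ ECEF (a=6378206.400, f=1/294.978698214): X=945905.4227, Y=-1385446.9587, Z=6133311.4388
→ Helmert 7p (PV): X=946230.3770, Y=-1386052.6207, Z=6132810.8822
→ geod (Bowring, a=6378206.400): φ=74.79448096°, λ=-55.67942893°, h=207.8315 m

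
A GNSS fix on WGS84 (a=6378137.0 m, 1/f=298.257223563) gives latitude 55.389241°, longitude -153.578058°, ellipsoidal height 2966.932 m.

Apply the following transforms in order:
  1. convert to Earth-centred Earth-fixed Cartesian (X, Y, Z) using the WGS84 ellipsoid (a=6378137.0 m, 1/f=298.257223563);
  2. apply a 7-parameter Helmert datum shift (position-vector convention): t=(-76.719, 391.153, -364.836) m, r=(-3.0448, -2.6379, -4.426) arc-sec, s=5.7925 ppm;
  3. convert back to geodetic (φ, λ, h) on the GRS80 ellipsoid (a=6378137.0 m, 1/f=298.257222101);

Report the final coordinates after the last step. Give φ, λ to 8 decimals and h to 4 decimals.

φ=55.38787834°, λ=-153.58691042°, h=2643.6303 m

start: φ=55.389241°, λ=-153.578058°, h=2966.932 m
→ ECEF (a=6378137.000, f=1/298.257223563): X=-3253231.6972, Y=-1616471.3935, Z=5228559.4622
→ Helmert 7p (PV): X=-3253428.8147, Y=-1615942.6137, Z=5228207.1690
→ geod (Bowring, a=6378137.000): φ=55.38787834°, λ=-153.58691042°, h=2643.6303 m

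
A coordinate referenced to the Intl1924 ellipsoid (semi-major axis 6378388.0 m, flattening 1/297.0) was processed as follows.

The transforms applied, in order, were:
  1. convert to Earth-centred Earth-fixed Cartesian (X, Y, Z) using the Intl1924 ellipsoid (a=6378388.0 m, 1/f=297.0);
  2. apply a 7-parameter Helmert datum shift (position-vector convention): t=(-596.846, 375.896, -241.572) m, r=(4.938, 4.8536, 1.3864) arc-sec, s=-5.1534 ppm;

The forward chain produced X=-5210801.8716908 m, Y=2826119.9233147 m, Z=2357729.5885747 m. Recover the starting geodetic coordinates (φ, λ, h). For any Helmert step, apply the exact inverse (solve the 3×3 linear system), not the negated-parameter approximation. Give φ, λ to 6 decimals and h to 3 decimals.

φ=21.825080°, λ=151.526291°, h=3548.817 m

start: X=-5210801.8717, Y=2826119.9233, Z=2357729.5886 m
→ Helmert⁻¹: X=-5210268.3633, Y=2825850.0560, Z=2357793.0587
→ geod (Bowring, a=6378388.000): φ=21.82508000°, λ=151.52629100°, h=3548.8170 m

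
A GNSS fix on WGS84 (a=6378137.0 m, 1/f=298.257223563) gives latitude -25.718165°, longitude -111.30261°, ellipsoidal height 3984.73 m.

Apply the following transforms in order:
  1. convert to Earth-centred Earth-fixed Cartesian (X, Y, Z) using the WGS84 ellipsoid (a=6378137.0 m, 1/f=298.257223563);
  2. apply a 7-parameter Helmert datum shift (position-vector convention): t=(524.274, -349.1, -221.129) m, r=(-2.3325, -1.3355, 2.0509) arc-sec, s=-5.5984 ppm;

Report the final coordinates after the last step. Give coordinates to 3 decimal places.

start: φ=-25.718165°, λ=-111.302610°, h=3984.730 m
→ ECEF (a=6378137.000, f=1/298.257223563): X=-2090221.3422, Y=-5360418.9988, Z=-2752694.2082
→ Helmert 7p (PV): X=-2089614.2450, Y=-5360790.0001, Z=-2752852.8432

X=-2089614.245 m, Y=-5360790.000 m, Z=-2752852.843 m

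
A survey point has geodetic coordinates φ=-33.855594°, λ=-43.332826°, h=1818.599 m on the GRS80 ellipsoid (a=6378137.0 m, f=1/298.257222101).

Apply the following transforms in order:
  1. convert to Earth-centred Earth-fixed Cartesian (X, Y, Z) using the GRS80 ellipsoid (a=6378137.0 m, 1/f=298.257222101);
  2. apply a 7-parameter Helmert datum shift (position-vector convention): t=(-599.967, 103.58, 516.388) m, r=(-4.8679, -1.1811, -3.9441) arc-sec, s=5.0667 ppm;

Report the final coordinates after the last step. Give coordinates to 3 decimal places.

X=3857180.436 m, Y=-3639663.693 m, Z=-3533562.717 m

start: φ=-33.855594°, λ=-43.332826°, h=1818.599 m
→ ECEF (a=6378137.000, f=1/298.257222101): X=3857810.2140, Y=-3639591.6570, Z=-3534169.1848
→ Helmert 7p (PV): X=3857180.4356, Y=-3639663.6931, Z=-3533562.7172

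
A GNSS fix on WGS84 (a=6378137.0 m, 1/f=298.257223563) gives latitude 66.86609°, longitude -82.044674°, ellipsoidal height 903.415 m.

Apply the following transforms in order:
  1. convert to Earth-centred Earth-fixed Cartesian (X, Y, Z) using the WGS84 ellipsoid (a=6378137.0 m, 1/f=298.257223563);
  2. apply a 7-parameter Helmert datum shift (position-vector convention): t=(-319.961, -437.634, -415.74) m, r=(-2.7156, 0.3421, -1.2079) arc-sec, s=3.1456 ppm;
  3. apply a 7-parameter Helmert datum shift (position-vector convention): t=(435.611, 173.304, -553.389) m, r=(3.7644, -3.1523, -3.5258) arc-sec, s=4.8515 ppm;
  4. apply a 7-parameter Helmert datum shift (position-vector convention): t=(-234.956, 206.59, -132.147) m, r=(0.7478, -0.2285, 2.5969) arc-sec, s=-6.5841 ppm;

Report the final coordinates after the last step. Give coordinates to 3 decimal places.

start: φ=66.866090°, λ=-82.044674°, h=903.415 m
→ ECEF (a=6378137.000, f=1/298.257223563): X=347847.1903, Y=-2489142.1333, Z=5843392.9706
→ Helmert 7p (PV): X=347523.4384, Y=-2489512.7022, Z=5843027.8058
→ Helmert 7p (PV): X=347828.8825, Y=-2489464.0542, Z=5842462.6408
→ Helmert 7p (PV): X=347616.5065, Y=-2489257.8754, Z=5842283.3864

X=347616.507 m, Y=-2489257.875 m, Z=5842283.386 m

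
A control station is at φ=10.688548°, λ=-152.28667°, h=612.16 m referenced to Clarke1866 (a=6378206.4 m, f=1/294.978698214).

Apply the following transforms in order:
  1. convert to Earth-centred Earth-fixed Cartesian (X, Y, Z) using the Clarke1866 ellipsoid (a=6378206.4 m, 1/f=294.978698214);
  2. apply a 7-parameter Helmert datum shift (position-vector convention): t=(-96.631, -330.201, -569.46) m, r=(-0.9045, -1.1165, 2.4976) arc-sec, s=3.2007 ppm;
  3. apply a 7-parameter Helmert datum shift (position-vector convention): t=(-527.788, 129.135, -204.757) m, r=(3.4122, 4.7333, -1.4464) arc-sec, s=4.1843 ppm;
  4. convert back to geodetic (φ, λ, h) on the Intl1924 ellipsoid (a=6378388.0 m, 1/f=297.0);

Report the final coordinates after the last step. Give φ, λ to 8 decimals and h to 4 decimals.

start: φ=10.688548°, λ=-152.286670°, h=612.160 m
→ ECEF (a=6378206.400, f=1/294.978698214): X=-5549743.9651, Y=-2915327.9758, Z=1175210.5392
→ Helmert 7p (PV): X=-5549829.4196, Y=-2915729.5548, Z=1174627.5844
→ Helmert 7p (PV): X=-5550373.9208, Y=-2915593.1344, Z=1174506.8641
→ geod (Bowring, a=6378388.000): φ=10.68067477°, λ=-152.28720204°, h=964.2714 m

φ=10.68067477°, λ=-152.28720204°, h=964.2714 m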